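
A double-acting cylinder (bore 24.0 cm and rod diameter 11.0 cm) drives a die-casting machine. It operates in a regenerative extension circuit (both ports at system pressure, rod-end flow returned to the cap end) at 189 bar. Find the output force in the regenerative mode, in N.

F ≈ 1.80e5 N

With equal pressure on both faces, forces on the annular region cancel; the net push is pressure × rod cross-section.
Rod cross-section A_rod = π/4 × (11.0 cm)² = 95.03 cm^2
F = P × A_rod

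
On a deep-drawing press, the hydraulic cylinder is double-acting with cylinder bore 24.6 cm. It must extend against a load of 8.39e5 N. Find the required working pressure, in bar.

Cap-side area A_cap = π/4 × (24.6 cm)² = 475.3 cm^2
P = F / A = 8.39e5 N / A

P ≈ 177 bar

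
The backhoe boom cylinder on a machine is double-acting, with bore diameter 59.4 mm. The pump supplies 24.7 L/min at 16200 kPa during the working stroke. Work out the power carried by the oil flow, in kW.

W ≈ 6.67 kW

Hydraulic power = P × Q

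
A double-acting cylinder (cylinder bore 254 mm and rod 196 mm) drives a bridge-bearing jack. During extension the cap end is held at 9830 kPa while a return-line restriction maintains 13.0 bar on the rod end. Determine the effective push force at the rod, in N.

F ≈ 4.71e5 N

Cap-side area A_cap = π/4 × (254 mm)² = 50670 mm^2
Rod-side annular area A_ann = π/4 × (254² − 196²) = 20500 mm^2
Net thrust = P_cap·A_cap − P_rod·A_ann = 4.981e5 N − 26650 N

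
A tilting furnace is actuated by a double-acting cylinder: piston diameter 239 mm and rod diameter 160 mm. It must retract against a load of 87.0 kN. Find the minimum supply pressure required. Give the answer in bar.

Rod-side annular area A_ann = π/4 × (239² − 160²) = 24760 mm^2
Retraction: pressure acts on the annular area.
P = F / A = 87.0 kN / A

P ≈ 35.1 bar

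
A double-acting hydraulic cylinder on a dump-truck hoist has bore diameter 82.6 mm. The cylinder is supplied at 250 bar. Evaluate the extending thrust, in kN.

Cap-side area A_cap = π/4 × (82.6 mm)² = 5359 mm^2
F = P × A_cap = 250 bar × A_cap

F ≈ 134 kN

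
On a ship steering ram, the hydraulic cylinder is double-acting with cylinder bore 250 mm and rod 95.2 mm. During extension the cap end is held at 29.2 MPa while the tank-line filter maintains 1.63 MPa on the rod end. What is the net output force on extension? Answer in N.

Cap-side area A_cap = π/4 × (250 mm)² = 49090 mm^2
Rod-side annular area A_ann = π/4 × (250² − 95.2²) = 41970 mm^2
Net thrust = P_cap·A_cap − P_rod·A_ann = 1.433e6 N − 68410 N

F ≈ 1.36e6 N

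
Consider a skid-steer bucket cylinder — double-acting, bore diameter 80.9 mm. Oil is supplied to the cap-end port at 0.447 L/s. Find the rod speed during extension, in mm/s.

Cap-side area A_cap = π/4 × (80.9 mm)² = 5140 mm^2
v = Q / A

v ≈ 87.0 mm/s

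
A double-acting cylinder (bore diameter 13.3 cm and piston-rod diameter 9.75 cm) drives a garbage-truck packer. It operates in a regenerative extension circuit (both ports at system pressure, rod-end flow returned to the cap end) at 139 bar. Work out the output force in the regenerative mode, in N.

With equal pressure on both faces, forces on the annular region cancel; the net push is pressure × rod cross-section.
Rod cross-section A_rod = π/4 × (9.75 cm)² = 74.66 cm^2
F = P × A_rod

F ≈ 1.04e5 N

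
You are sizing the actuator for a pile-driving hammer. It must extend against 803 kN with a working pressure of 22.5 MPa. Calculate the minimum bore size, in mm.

D ≈ 213 mm

Extension force acts on the full piston face: F = P × (π/4)D².
D = √(4F / (πP)) = √(4 × 803 kN / (π × 22.5 MPa))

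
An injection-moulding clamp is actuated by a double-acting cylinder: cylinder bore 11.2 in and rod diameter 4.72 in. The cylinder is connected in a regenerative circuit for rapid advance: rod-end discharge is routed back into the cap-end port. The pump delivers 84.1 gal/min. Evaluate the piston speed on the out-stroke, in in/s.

v ≈ 18.5 in/s

In regeneration the rod-end outflow joins the pump flow into the cap end, so the net volume the pump must supply per unit advance equals the rod cross-section area.
Rod cross-section A_rod = π/4 × (4.72 in)² = 17.50 in^2
v = Q_pump / A_rod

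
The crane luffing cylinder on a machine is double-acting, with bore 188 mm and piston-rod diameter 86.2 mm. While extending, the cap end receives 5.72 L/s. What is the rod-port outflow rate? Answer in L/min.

Cap-side area A_cap = π/4 × (188 mm)² = 27760 mm^2
Rod-side annular area A_ann = π/4 × (188² − 86.2²) = 21920 mm^2
Piston speed v = Q_in/A_cap; rod-end outflow Q_out = v × A_ann = Q_in × A_ann/A_cap.

Q_out ≈ 271 L/min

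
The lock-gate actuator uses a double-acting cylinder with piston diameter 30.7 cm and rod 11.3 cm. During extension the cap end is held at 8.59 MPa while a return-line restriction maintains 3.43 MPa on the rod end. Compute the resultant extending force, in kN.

F ≈ 416 kN

Cap-side area A_cap = π/4 × (30.7 cm)² = 740.2 cm^2
Rod-side annular area A_ann = π/4 × (30.7² − 11.3²) = 639.9 cm^2
Net thrust = P_cap·A_cap − P_rod·A_ann = 635.9 kN − 219.5 kN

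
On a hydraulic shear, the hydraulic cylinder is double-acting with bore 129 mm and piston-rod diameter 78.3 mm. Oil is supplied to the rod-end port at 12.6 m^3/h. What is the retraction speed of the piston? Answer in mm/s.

Rod-side annular area A_ann = π/4 × (129² − 78.3²) = 8255 mm^2
Flow into the rod-end port fills the annular volume.
v = Q / A

v ≈ 424 mm/s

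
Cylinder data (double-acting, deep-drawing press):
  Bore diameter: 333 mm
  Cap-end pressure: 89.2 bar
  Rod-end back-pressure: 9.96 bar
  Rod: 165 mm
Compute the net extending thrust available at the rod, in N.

F ≈ 7.11e5 N

Cap-side area A_cap = π/4 × (333 mm)² = 87090 mm^2
Rod-side annular area A_ann = π/4 × (333² − 165²) = 65710 mm^2
Net thrust = P_cap·A_cap − P_rod·A_ann = 7.769e5 N − 65450 N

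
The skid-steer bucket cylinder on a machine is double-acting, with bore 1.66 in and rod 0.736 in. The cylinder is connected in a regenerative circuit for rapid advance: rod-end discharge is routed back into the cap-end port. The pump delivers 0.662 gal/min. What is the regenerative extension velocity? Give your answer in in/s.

In regeneration the rod-end outflow joins the pump flow into the cap end, so the net volume the pump must supply per unit advance equals the rod cross-section area.
Rod cross-section A_rod = π/4 × (0.736 in)² = 0.4254 in^2
v = Q_pump / A_rod

v ≈ 5.99 in/s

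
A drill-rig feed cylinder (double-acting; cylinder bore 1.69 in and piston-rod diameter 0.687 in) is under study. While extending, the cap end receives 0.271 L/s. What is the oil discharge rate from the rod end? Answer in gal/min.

Cap-side area A_cap = π/4 × (1.69 in)² = 2.243 in^2
Rod-side annular area A_ann = π/4 × (1.69² − 0.687²) = 1.872 in^2
Piston speed v = Q_in/A_cap; rod-end outflow Q_out = v × A_ann = Q_in × A_ann/A_cap.

Q_out ≈ 3.59 gal/min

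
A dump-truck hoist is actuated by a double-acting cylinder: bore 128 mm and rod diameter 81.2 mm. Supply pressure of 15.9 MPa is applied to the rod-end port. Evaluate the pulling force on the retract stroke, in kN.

F ≈ 122 kN

Rod-side annular area A_ann = π/4 × (128² − 81.2²) = 7689 mm^2
On retraction the pressure acts on the annular area (bore minus rod).
F = P × A_ann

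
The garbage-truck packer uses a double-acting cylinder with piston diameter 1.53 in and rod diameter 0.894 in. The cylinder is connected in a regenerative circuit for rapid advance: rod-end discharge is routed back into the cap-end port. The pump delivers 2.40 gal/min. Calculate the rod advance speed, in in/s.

In regeneration the rod-end outflow joins the pump flow into the cap end, so the net volume the pump must supply per unit advance equals the rod cross-section area.
Rod cross-section A_rod = π/4 × (0.894 in)² = 0.6277 in^2
v = Q_pump / A_rod

v ≈ 14.7 in/s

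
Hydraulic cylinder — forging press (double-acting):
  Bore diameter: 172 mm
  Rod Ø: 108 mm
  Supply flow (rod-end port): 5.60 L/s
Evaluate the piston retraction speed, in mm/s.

v ≈ 398 mm/s

Rod-side annular area A_ann = π/4 × (172² − 108²) = 14070 mm^2
Flow into the rod-end port fills the annular volume.
v = Q / A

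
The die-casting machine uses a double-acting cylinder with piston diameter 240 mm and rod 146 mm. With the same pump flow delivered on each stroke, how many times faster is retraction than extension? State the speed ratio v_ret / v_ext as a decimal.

Cap-side area A_cap = π/4 × (240 mm)² = 45240 mm^2
Rod-side annular area A_ann = π/4 × (240² − 146²) = 28500 mm^2
For equal Q, v ∝ 1/A, so v_ret/v_ext = A_cap/A_ann.

v_ret/v_ext ≈ 1.59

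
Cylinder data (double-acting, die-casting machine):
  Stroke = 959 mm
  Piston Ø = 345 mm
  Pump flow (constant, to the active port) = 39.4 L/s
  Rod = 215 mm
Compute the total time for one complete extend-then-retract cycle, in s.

Cap-side area A_cap = π/4 × (345 mm)² = 93480 mm^2
Rod-side annular area A_ann = π/4 × (345² − 215²) = 57180 mm^2
t_ext = A_cap·L/Q = 2.275 s
t_ret = A_ann·L/Q = 1.392 s
t_cycle = t_ext + t_ret

t ≈ 3.67 s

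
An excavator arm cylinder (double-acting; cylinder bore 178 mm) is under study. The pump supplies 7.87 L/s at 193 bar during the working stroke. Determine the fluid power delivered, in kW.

Hydraulic power = P × Q

W ≈ 152 kW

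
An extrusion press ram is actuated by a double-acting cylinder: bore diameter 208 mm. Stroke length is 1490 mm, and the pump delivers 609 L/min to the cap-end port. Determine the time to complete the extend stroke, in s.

Cap-side area A_cap = π/4 × (208 mm)² = 33980 mm^2
Swept volume V = A × L; t = V / Q = A·L / Q

t ≈ 4.99 s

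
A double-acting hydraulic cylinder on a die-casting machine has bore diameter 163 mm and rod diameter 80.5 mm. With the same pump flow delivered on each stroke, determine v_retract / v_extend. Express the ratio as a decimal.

v_ret/v_ext ≈ 1.32

Cap-side area A_cap = π/4 × (163 mm)² = 20870 mm^2
Rod-side annular area A_ann = π/4 × (163² − 80.5²) = 15780 mm^2
For equal Q, v ∝ 1/A, so v_ret/v_ext = A_cap/A_ann.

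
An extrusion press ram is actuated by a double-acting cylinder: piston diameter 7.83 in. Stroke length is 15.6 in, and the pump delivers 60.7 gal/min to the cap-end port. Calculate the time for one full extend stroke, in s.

t ≈ 3.21 s

Cap-side area A_cap = π/4 × (7.83 in)² = 48.15 in^2
Swept volume V = A × L; t = V / Q = A·L / Q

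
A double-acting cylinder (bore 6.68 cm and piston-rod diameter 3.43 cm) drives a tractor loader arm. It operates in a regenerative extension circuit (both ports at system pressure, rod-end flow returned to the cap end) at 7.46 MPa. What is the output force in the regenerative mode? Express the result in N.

F ≈ 6890 N

With equal pressure on both faces, forces on the annular region cancel; the net push is pressure × rod cross-section.
Rod cross-section A_rod = π/4 × (3.43 cm)² = 9.240 cm^2
F = P × A_rod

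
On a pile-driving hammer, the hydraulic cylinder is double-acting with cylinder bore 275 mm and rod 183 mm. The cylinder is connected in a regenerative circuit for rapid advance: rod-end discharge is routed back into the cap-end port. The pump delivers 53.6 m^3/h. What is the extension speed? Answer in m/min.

In regeneration the rod-end outflow joins the pump flow into the cap end, so the net volume the pump must supply per unit advance equals the rod cross-section area.
Rod cross-section A_rod = π/4 × (183 mm)² = 26300 mm^2
v = Q_pump / A_rod

v ≈ 34.0 m/min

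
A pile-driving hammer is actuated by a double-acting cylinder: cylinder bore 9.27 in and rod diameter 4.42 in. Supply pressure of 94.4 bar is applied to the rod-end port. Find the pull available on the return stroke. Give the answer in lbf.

Rod-side annular area A_ann = π/4 × (9.27² − 4.42²) = 52.15 in^2
On retraction the pressure acts on the annular area (bore minus rod).
F = P × A_ann

F ≈ 71400 lbf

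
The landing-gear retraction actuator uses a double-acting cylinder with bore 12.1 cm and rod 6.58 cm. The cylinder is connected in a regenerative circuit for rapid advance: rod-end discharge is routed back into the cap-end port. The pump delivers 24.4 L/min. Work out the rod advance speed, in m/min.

v ≈ 7.18 m/min

In regeneration the rod-end outflow joins the pump flow into the cap end, so the net volume the pump must supply per unit advance equals the rod cross-section area.
Rod cross-section A_rod = π/4 × (6.58 cm)² = 34.00 cm^2
v = Q_pump / A_rod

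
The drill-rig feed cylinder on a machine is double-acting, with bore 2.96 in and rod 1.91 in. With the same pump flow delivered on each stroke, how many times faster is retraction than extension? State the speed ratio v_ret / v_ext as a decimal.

v_ret/v_ext ≈ 1.71

Cap-side area A_cap = π/4 × (2.96 in)² = 6.881 in^2
Rod-side annular area A_ann = π/4 × (2.96² − 1.91²) = 4.016 in^2
For equal Q, v ∝ 1/A, so v_ret/v_ext = A_cap/A_ann.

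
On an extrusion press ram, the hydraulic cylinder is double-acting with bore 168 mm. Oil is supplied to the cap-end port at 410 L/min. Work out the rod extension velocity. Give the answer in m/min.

v ≈ 18.5 m/min

Cap-side area A_cap = π/4 × (168 mm)² = 22170 mm^2
v = Q / A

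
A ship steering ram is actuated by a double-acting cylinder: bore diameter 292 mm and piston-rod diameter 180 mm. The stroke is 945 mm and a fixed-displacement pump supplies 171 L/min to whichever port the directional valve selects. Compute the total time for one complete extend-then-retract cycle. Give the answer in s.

t ≈ 36.0 s

Cap-side area A_cap = π/4 × (292 mm)² = 66970 mm^2
Rod-side annular area A_ann = π/4 × (292² − 180²) = 41520 mm^2
t_ext = A_cap·L/Q = 22.20 s
t_ret = A_ann·L/Q = 13.77 s
t_cycle = t_ext + t_ret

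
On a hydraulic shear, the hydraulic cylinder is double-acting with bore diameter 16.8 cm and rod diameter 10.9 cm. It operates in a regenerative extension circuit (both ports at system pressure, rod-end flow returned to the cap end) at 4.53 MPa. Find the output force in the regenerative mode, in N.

F ≈ 42300 N

With equal pressure on both faces, forces on the annular region cancel; the net push is pressure × rod cross-section.
Rod cross-section A_rod = π/4 × (10.9 cm)² = 93.31 cm^2
F = P × A_rod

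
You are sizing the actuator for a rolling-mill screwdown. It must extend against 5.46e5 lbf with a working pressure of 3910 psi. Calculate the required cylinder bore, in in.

Extension force acts on the full piston face: F = P × (π/4)D².
D = √(4F / (πP)) = √(4 × 5.46e5 lbf / (π × 3910 psi))

D ≈ 13.3 in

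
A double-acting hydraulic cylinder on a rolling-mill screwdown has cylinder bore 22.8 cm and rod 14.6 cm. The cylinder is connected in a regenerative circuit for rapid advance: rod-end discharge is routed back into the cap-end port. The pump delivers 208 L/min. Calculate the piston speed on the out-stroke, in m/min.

In regeneration the rod-end outflow joins the pump flow into the cap end, so the net volume the pump must supply per unit advance equals the rod cross-section area.
Rod cross-section A_rod = π/4 × (14.6 cm)² = 167.4 cm^2
v = Q_pump / A_rod

v ≈ 12.4 m/min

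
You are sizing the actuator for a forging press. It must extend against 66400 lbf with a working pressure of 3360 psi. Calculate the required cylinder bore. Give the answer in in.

Extension force acts on the full piston face: F = P × (π/4)D².
D = √(4F / (πP)) = √(4 × 66400 lbf / (π × 3360 psi))

D ≈ 5.02 in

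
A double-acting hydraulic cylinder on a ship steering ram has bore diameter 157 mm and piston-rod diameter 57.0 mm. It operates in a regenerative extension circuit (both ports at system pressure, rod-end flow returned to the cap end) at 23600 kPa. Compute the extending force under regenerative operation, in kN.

F ≈ 60.2 kN

With equal pressure on both faces, forces on the annular region cancel; the net push is pressure × rod cross-section.
Rod cross-section A_rod = π/4 × (57.0 mm)² = 2552 mm^2
F = P × A_rod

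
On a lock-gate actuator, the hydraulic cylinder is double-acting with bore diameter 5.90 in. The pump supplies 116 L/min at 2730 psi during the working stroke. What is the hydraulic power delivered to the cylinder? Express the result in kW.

Hydraulic power = P × Q

W ≈ 36.4 kW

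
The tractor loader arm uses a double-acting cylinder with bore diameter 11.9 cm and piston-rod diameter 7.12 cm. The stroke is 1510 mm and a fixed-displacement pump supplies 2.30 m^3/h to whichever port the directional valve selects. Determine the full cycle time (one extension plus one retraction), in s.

Cap-side area A_cap = π/4 × (11.9 cm)² = 111.2 cm^2
Rod-side annular area A_ann = π/4 × (11.9² − 7.12²) = 71.40 cm^2
t_ext = A_cap·L/Q = 26.29 s
t_ret = A_ann·L/Q = 16.88 s
t_cycle = t_ext + t_ret

t ≈ 43.2 s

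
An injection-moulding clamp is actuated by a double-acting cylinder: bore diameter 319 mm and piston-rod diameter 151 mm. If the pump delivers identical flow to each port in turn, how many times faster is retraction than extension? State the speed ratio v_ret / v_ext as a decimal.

v_ret/v_ext ≈ 1.29

Cap-side area A_cap = π/4 × (319 mm)² = 79920 mm^2
Rod-side annular area A_ann = π/4 × (319² − 151²) = 62020 mm^2
For equal Q, v ∝ 1/A, so v_ret/v_ext = A_cap/A_ann.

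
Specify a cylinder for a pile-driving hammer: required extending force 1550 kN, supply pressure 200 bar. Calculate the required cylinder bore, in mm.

D ≈ 314 mm

Extension force acts on the full piston face: F = P × (π/4)D².
D = √(4F / (πP)) = √(4 × 1550 kN / (π × 200 bar))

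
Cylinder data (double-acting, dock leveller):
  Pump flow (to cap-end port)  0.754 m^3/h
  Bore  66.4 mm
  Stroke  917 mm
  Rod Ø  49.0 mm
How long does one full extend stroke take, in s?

t ≈ 15.2 s

Cap-side area A_cap = π/4 × (66.4 mm)² = 3463 mm^2
Swept volume V = A × L; t = V / Q = A·L / Q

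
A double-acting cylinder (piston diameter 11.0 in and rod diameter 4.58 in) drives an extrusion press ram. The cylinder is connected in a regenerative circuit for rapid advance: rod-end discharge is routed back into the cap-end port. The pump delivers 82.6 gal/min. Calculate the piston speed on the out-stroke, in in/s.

In regeneration the rod-end outflow joins the pump flow into the cap end, so the net volume the pump must supply per unit advance equals the rod cross-section area.
Rod cross-section A_rod = π/4 × (4.58 in)² = 16.47 in^2
v = Q_pump / A_rod

v ≈ 19.3 in/s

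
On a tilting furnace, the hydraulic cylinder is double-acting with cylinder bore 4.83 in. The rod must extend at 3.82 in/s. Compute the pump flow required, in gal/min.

Cap-side area A_cap = π/4 × (4.83 in)² = 18.32 in^2
Q = A × v

Q ≈ 18.2 gal/min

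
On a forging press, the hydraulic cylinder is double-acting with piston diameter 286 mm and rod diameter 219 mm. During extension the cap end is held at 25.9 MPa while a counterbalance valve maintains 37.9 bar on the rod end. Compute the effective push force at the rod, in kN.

F ≈ 1560 kN

Cap-side area A_cap = π/4 × (286 mm)² = 64240 mm^2
Rod-side annular area A_ann = π/4 × (286² − 219²) = 26570 mm^2
Net thrust = P_cap·A_cap − P_rod·A_ann = 1664 kN − 100.7 kN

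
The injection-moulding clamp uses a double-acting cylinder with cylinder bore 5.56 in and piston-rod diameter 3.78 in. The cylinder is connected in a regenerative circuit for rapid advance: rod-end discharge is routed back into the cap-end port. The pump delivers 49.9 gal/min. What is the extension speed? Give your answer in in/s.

v ≈ 17.1 in/s

In regeneration the rod-end outflow joins the pump flow into the cap end, so the net volume the pump must supply per unit advance equals the rod cross-section area.
Rod cross-section A_rod = π/4 × (3.78 in)² = 11.22 in^2
v = Q_pump / A_rod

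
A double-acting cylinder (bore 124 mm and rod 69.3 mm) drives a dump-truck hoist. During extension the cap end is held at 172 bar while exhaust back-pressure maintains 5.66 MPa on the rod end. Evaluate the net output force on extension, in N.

F ≈ 1.61e5 N

Cap-side area A_cap = π/4 × (124 mm)² = 12080 mm^2
Rod-side annular area A_ann = π/4 × (124² − 69.3²) = 8304 mm^2
Net thrust = P_cap·A_cap − P_rod·A_ann = 2.077e5 N − 47000 N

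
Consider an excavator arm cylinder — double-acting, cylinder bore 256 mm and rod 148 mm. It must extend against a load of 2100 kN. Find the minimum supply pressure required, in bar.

P ≈ 408 bar

Cap-side area A_cap = π/4 × (256 mm)² = 51470 mm^2
P = F / A = 2100 kN / A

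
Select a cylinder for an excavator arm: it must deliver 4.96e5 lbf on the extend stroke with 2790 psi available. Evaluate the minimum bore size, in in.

Extension force acts on the full piston face: F = P × (π/4)D².
D = √(4F / (πP)) = √(4 × 4.96e5 lbf / (π × 2790 psi))

D ≈ 15.0 in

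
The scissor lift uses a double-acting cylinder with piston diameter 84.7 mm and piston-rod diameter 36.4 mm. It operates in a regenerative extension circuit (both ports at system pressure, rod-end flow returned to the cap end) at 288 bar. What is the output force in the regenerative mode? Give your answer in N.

F ≈ 30000 N

With equal pressure on both faces, forces on the annular region cancel; the net push is pressure × rod cross-section.
Rod cross-section A_rod = π/4 × (36.4 mm)² = 1041 mm^2
F = P × A_rod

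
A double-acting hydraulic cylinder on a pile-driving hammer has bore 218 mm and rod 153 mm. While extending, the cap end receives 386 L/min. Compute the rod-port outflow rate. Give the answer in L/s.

Cap-side area A_cap = π/4 × (218 mm)² = 37330 mm^2
Rod-side annular area A_ann = π/4 × (218² − 153²) = 18940 mm^2
Piston speed v = Q_in/A_cap; rod-end outflow Q_out = v × A_ann = Q_in × A_ann/A_cap.

Q_out ≈ 3.26 L/s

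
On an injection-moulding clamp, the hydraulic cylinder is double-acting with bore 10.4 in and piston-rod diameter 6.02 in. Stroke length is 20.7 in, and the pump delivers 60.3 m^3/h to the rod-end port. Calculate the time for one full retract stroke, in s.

Rod-side annular area A_ann = π/4 × (10.4² − 6.02²) = 56.49 in^2
Swept volume V = A × L; t = V / Q = A·L / Q

t ≈ 1.14 s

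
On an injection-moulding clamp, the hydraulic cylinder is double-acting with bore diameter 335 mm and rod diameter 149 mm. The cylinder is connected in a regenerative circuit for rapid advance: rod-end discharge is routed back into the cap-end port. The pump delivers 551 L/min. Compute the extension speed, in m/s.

In regeneration the rod-end outflow joins the pump flow into the cap end, so the net volume the pump must supply per unit advance equals the rod cross-section area.
Rod cross-section A_rod = π/4 × (149 mm)² = 17440 mm^2
v = Q_pump / A_rod

v ≈ 0.527 m/s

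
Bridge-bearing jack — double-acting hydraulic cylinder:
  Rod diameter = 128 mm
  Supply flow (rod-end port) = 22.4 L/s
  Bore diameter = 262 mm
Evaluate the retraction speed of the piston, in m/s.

Rod-side annular area A_ann = π/4 × (262² − 128²) = 41040 mm^2
Flow into the rod-end port fills the annular volume.
v = Q / A

v ≈ 0.546 m/s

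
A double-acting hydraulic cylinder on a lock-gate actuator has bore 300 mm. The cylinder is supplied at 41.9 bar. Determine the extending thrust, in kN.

Cap-side area A_cap = π/4 × (300 mm)² = 70690 mm^2
F = P × A_cap = 41.9 bar × A_cap

F ≈ 296 kN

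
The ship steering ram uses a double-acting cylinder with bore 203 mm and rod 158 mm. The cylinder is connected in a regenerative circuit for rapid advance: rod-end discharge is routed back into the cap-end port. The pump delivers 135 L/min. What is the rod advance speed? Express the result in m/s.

v ≈ 0.115 m/s

In regeneration the rod-end outflow joins the pump flow into the cap end, so the net volume the pump must supply per unit advance equals the rod cross-section area.
Rod cross-section A_rod = π/4 × (158 mm)² = 19610 mm^2
v = Q_pump / A_rod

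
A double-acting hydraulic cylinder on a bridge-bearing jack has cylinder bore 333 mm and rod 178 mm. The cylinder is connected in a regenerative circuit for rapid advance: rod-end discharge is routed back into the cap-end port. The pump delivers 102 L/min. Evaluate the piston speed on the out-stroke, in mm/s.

v ≈ 68.3 mm/s

In regeneration the rod-end outflow joins the pump flow into the cap end, so the net volume the pump must supply per unit advance equals the rod cross-section area.
Rod cross-section A_rod = π/4 × (178 mm)² = 24880 mm^2
v = Q_pump / A_rod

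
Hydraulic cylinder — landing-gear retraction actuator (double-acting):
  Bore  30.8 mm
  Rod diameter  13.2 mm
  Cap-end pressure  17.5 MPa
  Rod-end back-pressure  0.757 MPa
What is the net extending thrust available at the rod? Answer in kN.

F ≈ 12.6 kN

Cap-side area A_cap = π/4 × (30.8 mm)² = 745.1 mm^2
Rod-side annular area A_ann = π/4 × (30.8² − 13.2²) = 608.2 mm^2
Net thrust = P_cap·A_cap − P_rod·A_ann = 13.04 kN − 0.4604 kN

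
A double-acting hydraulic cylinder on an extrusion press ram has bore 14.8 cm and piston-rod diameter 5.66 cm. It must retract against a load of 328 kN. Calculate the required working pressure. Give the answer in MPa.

P ≈ 22.3 MPa

Rod-side annular area A_ann = π/4 × (14.8² − 5.66²) = 146.9 cm^2
Retraction: pressure acts on the annular area.
P = F / A = 328 kN / A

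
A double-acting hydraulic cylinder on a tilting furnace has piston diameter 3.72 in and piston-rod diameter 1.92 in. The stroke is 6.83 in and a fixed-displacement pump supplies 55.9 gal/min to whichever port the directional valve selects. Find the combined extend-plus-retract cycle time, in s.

t ≈ 0.598 s

Cap-side area A_cap = π/4 × (3.72 in)² = 10.87 in^2
Rod-side annular area A_ann = π/4 × (3.72² − 1.92²) = 7.973 in^2
t_ext = A_cap·L/Q = 0.3449 s
t_ret = A_ann·L/Q = 0.2530 s
t_cycle = t_ext + t_ret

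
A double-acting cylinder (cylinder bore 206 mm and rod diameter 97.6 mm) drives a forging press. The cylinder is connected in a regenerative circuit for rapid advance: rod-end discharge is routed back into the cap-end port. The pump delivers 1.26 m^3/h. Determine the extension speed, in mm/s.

v ≈ 46.8 mm/s

In regeneration the rod-end outflow joins the pump flow into the cap end, so the net volume the pump must supply per unit advance equals the rod cross-section area.
Rod cross-section A_rod = π/4 × (97.6 mm)² = 7482 mm^2
v = Q_pump / A_rod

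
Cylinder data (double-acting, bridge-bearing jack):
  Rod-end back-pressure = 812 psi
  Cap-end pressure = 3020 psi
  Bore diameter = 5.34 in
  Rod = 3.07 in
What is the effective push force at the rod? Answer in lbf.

F ≈ 55500 lbf

Cap-side area A_cap = π/4 × (5.34 in)² = 22.40 in^2
Rod-side annular area A_ann = π/4 × (5.34² − 3.07²) = 14.99 in^2
Net thrust = P_cap·A_cap − P_rod·A_ann = 67640 lbf − 12170 lbf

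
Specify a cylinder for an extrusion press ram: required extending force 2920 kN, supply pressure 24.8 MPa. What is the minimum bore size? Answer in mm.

Extension force acts on the full piston face: F = P × (π/4)D².
D = √(4F / (πP)) = √(4 × 2920 kN / (π × 24.8 MPa))

D ≈ 387 mm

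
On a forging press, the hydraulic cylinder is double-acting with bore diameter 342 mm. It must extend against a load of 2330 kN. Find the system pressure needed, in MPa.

Cap-side area A_cap = π/4 × (342 mm)² = 91860 mm^2
P = F / A = 2330 kN / A

P ≈ 25.4 MPa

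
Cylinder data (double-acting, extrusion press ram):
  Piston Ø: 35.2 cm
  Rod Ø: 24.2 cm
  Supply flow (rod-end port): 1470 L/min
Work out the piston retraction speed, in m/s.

Rod-side annular area A_ann = π/4 × (35.2² − 24.2²) = 513.2 cm^2
Flow into the rod-end port fills the annular volume.
v = Q / A

v ≈ 0.477 m/s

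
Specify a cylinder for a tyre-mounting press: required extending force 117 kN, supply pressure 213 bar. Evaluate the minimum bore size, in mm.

D ≈ 83.6 mm

Extension force acts on the full piston face: F = P × (π/4)D².
D = √(4F / (πP)) = √(4 × 117 kN / (π × 213 bar))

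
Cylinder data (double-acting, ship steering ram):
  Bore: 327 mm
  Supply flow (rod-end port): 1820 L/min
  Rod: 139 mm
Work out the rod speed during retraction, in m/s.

Rod-side annular area A_ann = π/4 × (327² − 139²) = 68810 mm^2
Flow into the rod-end port fills the annular volume.
v = Q / A

v ≈ 0.441 m/s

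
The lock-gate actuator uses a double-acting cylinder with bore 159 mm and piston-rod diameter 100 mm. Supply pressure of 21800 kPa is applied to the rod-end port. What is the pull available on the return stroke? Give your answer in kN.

Rod-side annular area A_ann = π/4 × (159² − 100²) = 12000 mm^2
On retraction the pressure acts on the annular area (bore minus rod).
F = P × A_ann

F ≈ 262 kN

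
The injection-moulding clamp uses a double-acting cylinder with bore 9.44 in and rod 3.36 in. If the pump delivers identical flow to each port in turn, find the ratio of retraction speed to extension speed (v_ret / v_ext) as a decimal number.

v_ret/v_ext ≈ 1.15

Cap-side area A_cap = π/4 × (9.44 in)² = 69.99 in^2
Rod-side annular area A_ann = π/4 × (9.44² − 3.36²) = 61.12 in^2
For equal Q, v ∝ 1/A, so v_ret/v_ext = A_cap/A_ann.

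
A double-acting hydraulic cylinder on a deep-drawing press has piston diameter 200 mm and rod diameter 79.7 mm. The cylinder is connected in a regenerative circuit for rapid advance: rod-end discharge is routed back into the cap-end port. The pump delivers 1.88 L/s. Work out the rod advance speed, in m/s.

In regeneration the rod-end outflow joins the pump flow into the cap end, so the net volume the pump must supply per unit advance equals the rod cross-section area.
Rod cross-section A_rod = π/4 × (79.7 mm)² = 4989 mm^2
v = Q_pump / A_rod

v ≈ 0.377 m/s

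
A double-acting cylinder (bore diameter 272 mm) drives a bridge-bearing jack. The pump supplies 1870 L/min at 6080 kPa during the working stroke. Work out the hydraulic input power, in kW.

Hydraulic power = P × Q

W ≈ 189 kW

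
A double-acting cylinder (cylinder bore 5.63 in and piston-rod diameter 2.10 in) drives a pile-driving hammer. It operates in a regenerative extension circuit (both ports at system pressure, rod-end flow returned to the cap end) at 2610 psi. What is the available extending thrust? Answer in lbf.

With equal pressure on both faces, forces on the annular region cancel; the net push is pressure × rod cross-section.
Rod cross-section A_rod = π/4 × (2.10 in)² = 3.464 in^2
F = P × A_rod

F ≈ 9040 lbf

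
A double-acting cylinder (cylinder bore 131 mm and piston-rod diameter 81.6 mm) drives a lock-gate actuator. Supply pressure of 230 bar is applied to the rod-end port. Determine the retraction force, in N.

Rod-side annular area A_ann = π/4 × (131² − 81.6²) = 8249 mm^2
On retraction the pressure acts on the annular area (bore minus rod).
F = P × A_ann

F ≈ 1.90e5 N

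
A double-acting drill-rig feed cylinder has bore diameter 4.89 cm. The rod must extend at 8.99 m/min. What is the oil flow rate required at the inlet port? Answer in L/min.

Cap-side area A_cap = π/4 × (4.89 cm)² = 18.78 cm^2
Q = A × v

Q ≈ 16.9 L/min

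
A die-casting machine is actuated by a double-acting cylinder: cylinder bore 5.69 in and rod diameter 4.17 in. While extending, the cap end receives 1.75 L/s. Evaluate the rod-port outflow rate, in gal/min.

Cap-side area A_cap = π/4 × (5.69 in)² = 25.43 in^2
Rod-side annular area A_ann = π/4 × (5.69² − 4.17²) = 11.77 in^2
Piston speed v = Q_in/A_cap; rod-end outflow Q_out = v × A_ann = Q_in × A_ann/A_cap.

Q_out ≈ 12.8 gal/min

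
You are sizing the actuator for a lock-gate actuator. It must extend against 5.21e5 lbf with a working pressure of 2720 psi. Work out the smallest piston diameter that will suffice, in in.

Extension force acts on the full piston face: F = P × (π/4)D².
D = √(4F / (πP)) = √(4 × 5.21e5 lbf / (π × 2720 psi))

D ≈ 15.6 in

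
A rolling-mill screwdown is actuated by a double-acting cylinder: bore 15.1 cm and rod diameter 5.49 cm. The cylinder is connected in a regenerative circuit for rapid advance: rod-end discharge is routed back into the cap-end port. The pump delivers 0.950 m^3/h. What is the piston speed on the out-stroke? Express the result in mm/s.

In regeneration the rod-end outflow joins the pump flow into the cap end, so the net volume the pump must supply per unit advance equals the rod cross-section area.
Rod cross-section A_rod = π/4 × (5.49 cm)² = 23.67 cm^2
v = Q_pump / A_rod

v ≈ 111 mm/s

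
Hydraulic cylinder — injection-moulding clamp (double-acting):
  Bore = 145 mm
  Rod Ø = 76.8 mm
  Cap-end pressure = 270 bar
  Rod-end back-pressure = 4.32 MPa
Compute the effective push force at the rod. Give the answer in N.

F ≈ 3.95e5 N

Cap-side area A_cap = π/4 × (145 mm)² = 16510 mm^2
Rod-side annular area A_ann = π/4 × (145² − 76.8²) = 11880 mm^2
Net thrust = P_cap·A_cap − P_rod·A_ann = 4.459e5 N − 51320 N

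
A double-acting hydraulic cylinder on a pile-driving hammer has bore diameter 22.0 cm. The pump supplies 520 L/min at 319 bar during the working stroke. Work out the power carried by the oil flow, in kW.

W ≈ 276 kW

Hydraulic power = P × Q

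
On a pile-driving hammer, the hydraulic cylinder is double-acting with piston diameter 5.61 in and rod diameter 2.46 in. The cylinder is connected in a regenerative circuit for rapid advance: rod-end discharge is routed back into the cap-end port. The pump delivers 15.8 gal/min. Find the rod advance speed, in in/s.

v ≈ 12.8 in/s

In regeneration the rod-end outflow joins the pump flow into the cap end, so the net volume the pump must supply per unit advance equals the rod cross-section area.
Rod cross-section A_rod = π/4 × (2.46 in)² = 4.753 in^2
v = Q_pump / A_rod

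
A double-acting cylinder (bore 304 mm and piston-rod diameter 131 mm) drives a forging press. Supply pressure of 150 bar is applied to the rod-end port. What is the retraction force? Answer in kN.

Rod-side annular area A_ann = π/4 × (304² − 131²) = 59110 mm^2
On retraction the pressure acts on the annular area (bore minus rod).
F = P × A_ann

F ≈ 887 kN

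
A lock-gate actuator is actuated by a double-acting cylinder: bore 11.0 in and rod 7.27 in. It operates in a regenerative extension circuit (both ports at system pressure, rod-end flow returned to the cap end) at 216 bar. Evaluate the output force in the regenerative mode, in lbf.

F ≈ 1.30e5 lbf

With equal pressure on both faces, forces on the annular region cancel; the net push is pressure × rod cross-section.
Rod cross-section A_rod = π/4 × (7.27 in)² = 41.51 in^2
F = P × A_rod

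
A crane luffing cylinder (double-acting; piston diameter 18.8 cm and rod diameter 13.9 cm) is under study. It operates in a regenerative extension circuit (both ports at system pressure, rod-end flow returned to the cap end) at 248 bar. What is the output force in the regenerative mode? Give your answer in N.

With equal pressure on both faces, forces on the annular region cancel; the net push is pressure × rod cross-section.
Rod cross-section A_rod = π/4 × (13.9 cm)² = 151.7 cm^2
F = P × A_rod

F ≈ 3.76e5 N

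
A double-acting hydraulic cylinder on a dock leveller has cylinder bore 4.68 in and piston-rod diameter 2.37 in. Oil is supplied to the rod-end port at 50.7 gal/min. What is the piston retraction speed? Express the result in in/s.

Rod-side annular area A_ann = π/4 × (4.68² − 2.37²) = 12.79 in^2
Flow into the rod-end port fills the annular volume.
v = Q / A

v ≈ 15.3 in/s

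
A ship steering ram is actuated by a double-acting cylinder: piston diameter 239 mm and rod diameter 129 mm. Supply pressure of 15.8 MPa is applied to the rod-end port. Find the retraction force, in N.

F ≈ 5.02e5 N

Rod-side annular area A_ann = π/4 × (239² − 129²) = 31790 mm^2
On retraction the pressure acts on the annular area (bore minus rod).
F = P × A_ann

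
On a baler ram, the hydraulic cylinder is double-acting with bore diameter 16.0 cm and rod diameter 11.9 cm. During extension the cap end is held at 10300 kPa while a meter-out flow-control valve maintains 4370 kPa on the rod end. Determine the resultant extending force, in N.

F ≈ 1.68e5 N

Cap-side area A_cap = π/4 × (16.0 cm)² = 201.1 cm^2
Rod-side annular area A_ann = π/4 × (16.0² − 11.9²) = 89.84 cm^2
Net thrust = P_cap·A_cap − P_rod·A_ann = 2.071e5 N − 39260 N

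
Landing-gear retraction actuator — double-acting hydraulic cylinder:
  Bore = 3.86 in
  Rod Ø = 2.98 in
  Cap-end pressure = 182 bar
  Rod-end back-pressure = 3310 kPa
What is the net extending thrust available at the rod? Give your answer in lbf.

F ≈ 28600 lbf

Cap-side area A_cap = π/4 × (3.86 in)² = 11.70 in^2
Rod-side annular area A_ann = π/4 × (3.86² − 2.98²) = 4.727 in^2
Net thrust = P_cap·A_cap − P_rod·A_ann = 30890 lbf − 2270 lbf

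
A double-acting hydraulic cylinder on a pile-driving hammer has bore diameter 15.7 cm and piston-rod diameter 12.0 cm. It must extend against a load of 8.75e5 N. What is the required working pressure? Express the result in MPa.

Cap-side area A_cap = π/4 × (15.7 cm)² = 193.6 cm^2
P = F / A = 8.75e5 N / A

P ≈ 45.2 MPa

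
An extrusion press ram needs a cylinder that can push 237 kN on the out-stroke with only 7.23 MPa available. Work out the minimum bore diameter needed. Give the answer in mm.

Extension force acts on the full piston face: F = P × (π/4)D².
D = √(4F / (πP)) = √(4 × 237 kN / (π × 7.23 MPa))

D ≈ 204 mm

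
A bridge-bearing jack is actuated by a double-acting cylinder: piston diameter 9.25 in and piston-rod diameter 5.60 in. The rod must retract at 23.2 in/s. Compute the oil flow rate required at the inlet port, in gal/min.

Rod-side annular area A_ann = π/4 × (9.25² − 5.60²) = 42.57 in^2
Q = A × v

Q ≈ 257 gal/min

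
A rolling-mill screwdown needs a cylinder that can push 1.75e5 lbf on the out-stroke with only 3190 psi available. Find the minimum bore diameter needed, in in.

Extension force acts on the full piston face: F = P × (π/4)D².
D = √(4F / (πP)) = √(4 × 1.75e5 lbf / (π × 3190 psi))

D ≈ 8.36 in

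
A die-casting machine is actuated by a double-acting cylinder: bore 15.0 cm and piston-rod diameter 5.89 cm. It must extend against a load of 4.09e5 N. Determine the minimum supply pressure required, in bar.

P ≈ 231 bar

Cap-side area A_cap = π/4 × (15.0 cm)² = 176.7 cm^2
P = F / A = 4.09e5 N / A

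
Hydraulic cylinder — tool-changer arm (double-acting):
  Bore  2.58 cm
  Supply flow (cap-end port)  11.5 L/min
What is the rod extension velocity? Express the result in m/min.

Cap-side area A_cap = π/4 × (2.58 cm)² = 5.228 cm^2
v = Q / A

v ≈ 22.0 m/min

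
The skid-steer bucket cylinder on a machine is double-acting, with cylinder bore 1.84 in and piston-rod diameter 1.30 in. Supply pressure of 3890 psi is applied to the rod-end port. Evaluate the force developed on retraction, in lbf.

F ≈ 5180 lbf

Rod-side annular area A_ann = π/4 × (1.84² − 1.30²) = 1.332 in^2
On retraction the pressure acts on the annular area (bore minus rod).
F = P × A_ann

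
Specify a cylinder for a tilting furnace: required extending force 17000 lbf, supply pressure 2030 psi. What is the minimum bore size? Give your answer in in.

D ≈ 3.27 in

Extension force acts on the full piston face: F = P × (π/4)D².
D = √(4F / (πP)) = √(4 × 17000 lbf / (π × 2030 psi))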